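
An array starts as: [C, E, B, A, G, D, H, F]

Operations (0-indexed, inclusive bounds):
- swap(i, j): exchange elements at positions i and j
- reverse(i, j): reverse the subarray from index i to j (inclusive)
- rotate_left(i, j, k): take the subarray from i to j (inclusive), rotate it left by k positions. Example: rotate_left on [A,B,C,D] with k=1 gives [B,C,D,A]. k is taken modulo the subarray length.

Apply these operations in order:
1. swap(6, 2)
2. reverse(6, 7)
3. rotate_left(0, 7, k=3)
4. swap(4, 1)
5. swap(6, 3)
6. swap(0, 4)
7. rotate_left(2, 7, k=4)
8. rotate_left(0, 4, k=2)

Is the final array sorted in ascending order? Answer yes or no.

Answer: no

Derivation:
After 1 (swap(6, 2)): [C, E, H, A, G, D, B, F]
After 2 (reverse(6, 7)): [C, E, H, A, G, D, F, B]
After 3 (rotate_left(0, 7, k=3)): [A, G, D, F, B, C, E, H]
After 4 (swap(4, 1)): [A, B, D, F, G, C, E, H]
After 5 (swap(6, 3)): [A, B, D, E, G, C, F, H]
After 6 (swap(0, 4)): [G, B, D, E, A, C, F, H]
After 7 (rotate_left(2, 7, k=4)): [G, B, F, H, D, E, A, C]
After 8 (rotate_left(0, 4, k=2)): [F, H, D, G, B, E, A, C]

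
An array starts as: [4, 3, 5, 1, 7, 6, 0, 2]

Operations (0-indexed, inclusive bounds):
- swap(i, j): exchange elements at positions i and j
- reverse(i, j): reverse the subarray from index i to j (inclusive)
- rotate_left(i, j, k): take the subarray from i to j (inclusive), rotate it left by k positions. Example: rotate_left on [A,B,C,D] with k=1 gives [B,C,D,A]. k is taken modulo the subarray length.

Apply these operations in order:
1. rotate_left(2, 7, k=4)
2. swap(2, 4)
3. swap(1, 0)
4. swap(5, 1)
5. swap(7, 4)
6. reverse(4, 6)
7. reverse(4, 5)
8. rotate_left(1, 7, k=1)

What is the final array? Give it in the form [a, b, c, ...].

After 1 (rotate_left(2, 7, k=4)): [4, 3, 0, 2, 5, 1, 7, 6]
After 2 (swap(2, 4)): [4, 3, 5, 2, 0, 1, 7, 6]
After 3 (swap(1, 0)): [3, 4, 5, 2, 0, 1, 7, 6]
After 4 (swap(5, 1)): [3, 1, 5, 2, 0, 4, 7, 6]
After 5 (swap(7, 4)): [3, 1, 5, 2, 6, 4, 7, 0]
After 6 (reverse(4, 6)): [3, 1, 5, 2, 7, 4, 6, 0]
After 7 (reverse(4, 5)): [3, 1, 5, 2, 4, 7, 6, 0]
After 8 (rotate_left(1, 7, k=1)): [3, 5, 2, 4, 7, 6, 0, 1]

Answer: [3, 5, 2, 4, 7, 6, 0, 1]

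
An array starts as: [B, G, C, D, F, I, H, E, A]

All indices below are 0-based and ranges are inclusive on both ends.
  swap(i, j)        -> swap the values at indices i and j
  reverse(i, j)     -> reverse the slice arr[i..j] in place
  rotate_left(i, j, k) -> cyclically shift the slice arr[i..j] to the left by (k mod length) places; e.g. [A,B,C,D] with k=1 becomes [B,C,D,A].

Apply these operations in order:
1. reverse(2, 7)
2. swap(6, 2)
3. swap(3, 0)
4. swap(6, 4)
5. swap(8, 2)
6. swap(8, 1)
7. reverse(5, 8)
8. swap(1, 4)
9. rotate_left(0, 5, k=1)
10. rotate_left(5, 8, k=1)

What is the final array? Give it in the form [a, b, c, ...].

Answer: [E, A, B, D, G, C, I, F, H]

Derivation:
After 1 (reverse(2, 7)): [B, G, E, H, I, F, D, C, A]
After 2 (swap(6, 2)): [B, G, D, H, I, F, E, C, A]
After 3 (swap(3, 0)): [H, G, D, B, I, F, E, C, A]
After 4 (swap(6, 4)): [H, G, D, B, E, F, I, C, A]
After 5 (swap(8, 2)): [H, G, A, B, E, F, I, C, D]
After 6 (swap(8, 1)): [H, D, A, B, E, F, I, C, G]
After 7 (reverse(5, 8)): [H, D, A, B, E, G, C, I, F]
After 8 (swap(1, 4)): [H, E, A, B, D, G, C, I, F]
After 9 (rotate_left(0, 5, k=1)): [E, A, B, D, G, H, C, I, F]
After 10 (rotate_left(5, 8, k=1)): [E, A, B, D, G, C, I, F, H]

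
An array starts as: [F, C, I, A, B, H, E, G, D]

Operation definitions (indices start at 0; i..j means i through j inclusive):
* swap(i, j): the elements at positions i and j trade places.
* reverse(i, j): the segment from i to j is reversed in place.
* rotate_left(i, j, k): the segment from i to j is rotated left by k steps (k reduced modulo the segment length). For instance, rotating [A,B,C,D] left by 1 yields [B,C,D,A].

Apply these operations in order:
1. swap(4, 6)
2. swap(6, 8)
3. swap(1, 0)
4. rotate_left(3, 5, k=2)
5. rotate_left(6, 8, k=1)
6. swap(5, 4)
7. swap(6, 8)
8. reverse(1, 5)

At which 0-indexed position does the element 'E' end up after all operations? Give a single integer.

After 1 (swap(4, 6)): [F, C, I, A, E, H, B, G, D]
After 2 (swap(6, 8)): [F, C, I, A, E, H, D, G, B]
After 3 (swap(1, 0)): [C, F, I, A, E, H, D, G, B]
After 4 (rotate_left(3, 5, k=2)): [C, F, I, H, A, E, D, G, B]
After 5 (rotate_left(6, 8, k=1)): [C, F, I, H, A, E, G, B, D]
After 6 (swap(5, 4)): [C, F, I, H, E, A, G, B, D]
After 7 (swap(6, 8)): [C, F, I, H, E, A, D, B, G]
After 8 (reverse(1, 5)): [C, A, E, H, I, F, D, B, G]

Answer: 2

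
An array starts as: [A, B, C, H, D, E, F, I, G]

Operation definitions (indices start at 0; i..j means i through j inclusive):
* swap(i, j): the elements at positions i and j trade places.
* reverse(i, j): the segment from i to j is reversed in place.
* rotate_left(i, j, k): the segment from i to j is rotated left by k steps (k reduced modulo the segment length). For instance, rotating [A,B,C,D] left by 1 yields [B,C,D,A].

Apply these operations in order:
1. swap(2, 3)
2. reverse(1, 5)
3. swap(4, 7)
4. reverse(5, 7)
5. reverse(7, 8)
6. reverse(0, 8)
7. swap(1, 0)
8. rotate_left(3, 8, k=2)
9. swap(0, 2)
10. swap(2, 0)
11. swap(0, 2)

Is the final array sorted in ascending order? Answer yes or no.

After 1 (swap(2, 3)): [A, B, H, C, D, E, F, I, G]
After 2 (reverse(1, 5)): [A, E, D, C, H, B, F, I, G]
After 3 (swap(4, 7)): [A, E, D, C, I, B, F, H, G]
After 4 (reverse(5, 7)): [A, E, D, C, I, H, F, B, G]
After 5 (reverse(7, 8)): [A, E, D, C, I, H, F, G, B]
After 6 (reverse(0, 8)): [B, G, F, H, I, C, D, E, A]
After 7 (swap(1, 0)): [G, B, F, H, I, C, D, E, A]
After 8 (rotate_left(3, 8, k=2)): [G, B, F, C, D, E, A, H, I]
After 9 (swap(0, 2)): [F, B, G, C, D, E, A, H, I]
After 10 (swap(2, 0)): [G, B, F, C, D, E, A, H, I]
After 11 (swap(0, 2)): [F, B, G, C, D, E, A, H, I]

Answer: no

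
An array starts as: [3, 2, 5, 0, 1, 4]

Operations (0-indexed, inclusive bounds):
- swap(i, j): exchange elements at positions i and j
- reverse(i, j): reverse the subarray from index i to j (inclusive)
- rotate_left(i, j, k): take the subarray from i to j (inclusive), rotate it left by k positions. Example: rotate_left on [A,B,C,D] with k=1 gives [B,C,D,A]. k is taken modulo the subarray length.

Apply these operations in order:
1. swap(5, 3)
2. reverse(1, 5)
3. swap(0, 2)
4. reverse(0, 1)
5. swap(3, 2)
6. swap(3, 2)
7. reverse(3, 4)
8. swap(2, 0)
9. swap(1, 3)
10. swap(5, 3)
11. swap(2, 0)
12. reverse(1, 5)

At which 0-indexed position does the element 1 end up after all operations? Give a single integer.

Answer: 1

Derivation:
After 1 (swap(5, 3)): [3, 2, 5, 4, 1, 0]
After 2 (reverse(1, 5)): [3, 0, 1, 4, 5, 2]
After 3 (swap(0, 2)): [1, 0, 3, 4, 5, 2]
After 4 (reverse(0, 1)): [0, 1, 3, 4, 5, 2]
After 5 (swap(3, 2)): [0, 1, 4, 3, 5, 2]
After 6 (swap(3, 2)): [0, 1, 3, 4, 5, 2]
After 7 (reverse(3, 4)): [0, 1, 3, 5, 4, 2]
After 8 (swap(2, 0)): [3, 1, 0, 5, 4, 2]
After 9 (swap(1, 3)): [3, 5, 0, 1, 4, 2]
After 10 (swap(5, 3)): [3, 5, 0, 2, 4, 1]
After 11 (swap(2, 0)): [0, 5, 3, 2, 4, 1]
After 12 (reverse(1, 5)): [0, 1, 4, 2, 3, 5]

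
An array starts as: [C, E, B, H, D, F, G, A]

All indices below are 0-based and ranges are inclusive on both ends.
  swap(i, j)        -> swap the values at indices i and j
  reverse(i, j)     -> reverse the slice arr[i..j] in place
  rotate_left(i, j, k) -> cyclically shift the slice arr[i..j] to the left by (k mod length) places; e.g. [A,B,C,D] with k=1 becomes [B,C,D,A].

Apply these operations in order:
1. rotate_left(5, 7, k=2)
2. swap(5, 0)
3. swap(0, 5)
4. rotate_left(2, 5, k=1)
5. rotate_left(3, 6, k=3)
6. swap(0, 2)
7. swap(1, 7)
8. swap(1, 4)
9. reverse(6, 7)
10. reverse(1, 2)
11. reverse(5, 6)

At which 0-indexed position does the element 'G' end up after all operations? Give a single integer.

After 1 (rotate_left(5, 7, k=2)): [C, E, B, H, D, A, F, G]
After 2 (swap(5, 0)): [A, E, B, H, D, C, F, G]
After 3 (swap(0, 5)): [C, E, B, H, D, A, F, G]
After 4 (rotate_left(2, 5, k=1)): [C, E, H, D, A, B, F, G]
After 5 (rotate_left(3, 6, k=3)): [C, E, H, F, D, A, B, G]
After 6 (swap(0, 2)): [H, E, C, F, D, A, B, G]
After 7 (swap(1, 7)): [H, G, C, F, D, A, B, E]
After 8 (swap(1, 4)): [H, D, C, F, G, A, B, E]
After 9 (reverse(6, 7)): [H, D, C, F, G, A, E, B]
After 10 (reverse(1, 2)): [H, C, D, F, G, A, E, B]
After 11 (reverse(5, 6)): [H, C, D, F, G, E, A, B]

Answer: 4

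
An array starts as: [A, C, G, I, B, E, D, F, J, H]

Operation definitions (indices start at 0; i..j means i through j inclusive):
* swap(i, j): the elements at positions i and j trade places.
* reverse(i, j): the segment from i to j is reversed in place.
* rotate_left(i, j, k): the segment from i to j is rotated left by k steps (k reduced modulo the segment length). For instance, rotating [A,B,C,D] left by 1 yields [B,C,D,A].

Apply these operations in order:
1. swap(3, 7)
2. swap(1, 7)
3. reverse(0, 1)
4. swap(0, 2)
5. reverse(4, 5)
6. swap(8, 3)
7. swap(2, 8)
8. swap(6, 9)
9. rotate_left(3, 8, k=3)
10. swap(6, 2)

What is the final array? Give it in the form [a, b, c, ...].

After 1 (swap(3, 7)): [A, C, G, F, B, E, D, I, J, H]
After 2 (swap(1, 7)): [A, I, G, F, B, E, D, C, J, H]
After 3 (reverse(0, 1)): [I, A, G, F, B, E, D, C, J, H]
After 4 (swap(0, 2)): [G, A, I, F, B, E, D, C, J, H]
After 5 (reverse(4, 5)): [G, A, I, F, E, B, D, C, J, H]
After 6 (swap(8, 3)): [G, A, I, J, E, B, D, C, F, H]
After 7 (swap(2, 8)): [G, A, F, J, E, B, D, C, I, H]
After 8 (swap(6, 9)): [G, A, F, J, E, B, H, C, I, D]
After 9 (rotate_left(3, 8, k=3)): [G, A, F, H, C, I, J, E, B, D]
After 10 (swap(6, 2)): [G, A, J, H, C, I, F, E, B, D]

Answer: [G, A, J, H, C, I, F, E, B, D]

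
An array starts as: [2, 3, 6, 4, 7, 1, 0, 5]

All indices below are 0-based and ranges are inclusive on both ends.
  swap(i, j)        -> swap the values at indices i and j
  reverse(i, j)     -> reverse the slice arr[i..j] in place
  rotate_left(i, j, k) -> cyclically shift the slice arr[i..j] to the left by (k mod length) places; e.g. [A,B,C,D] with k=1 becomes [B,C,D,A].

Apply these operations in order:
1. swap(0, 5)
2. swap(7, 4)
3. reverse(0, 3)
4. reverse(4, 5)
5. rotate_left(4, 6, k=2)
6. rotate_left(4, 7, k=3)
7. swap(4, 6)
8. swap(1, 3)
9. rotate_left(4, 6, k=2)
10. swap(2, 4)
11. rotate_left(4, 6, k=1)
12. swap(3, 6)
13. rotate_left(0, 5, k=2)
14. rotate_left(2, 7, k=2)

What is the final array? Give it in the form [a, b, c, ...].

Answer: [7, 3, 4, 1, 6, 5, 2, 0]

Derivation:
After 1 (swap(0, 5)): [1, 3, 6, 4, 7, 2, 0, 5]
After 2 (swap(7, 4)): [1, 3, 6, 4, 5, 2, 0, 7]
After 3 (reverse(0, 3)): [4, 6, 3, 1, 5, 2, 0, 7]
After 4 (reverse(4, 5)): [4, 6, 3, 1, 2, 5, 0, 7]
After 5 (rotate_left(4, 6, k=2)): [4, 6, 3, 1, 0, 2, 5, 7]
After 6 (rotate_left(4, 7, k=3)): [4, 6, 3, 1, 7, 0, 2, 5]
After 7 (swap(4, 6)): [4, 6, 3, 1, 2, 0, 7, 5]
After 8 (swap(1, 3)): [4, 1, 3, 6, 2, 0, 7, 5]
After 9 (rotate_left(4, 6, k=2)): [4, 1, 3, 6, 7, 2, 0, 5]
After 10 (swap(2, 4)): [4, 1, 7, 6, 3, 2, 0, 5]
After 11 (rotate_left(4, 6, k=1)): [4, 1, 7, 6, 2, 0, 3, 5]
After 12 (swap(3, 6)): [4, 1, 7, 3, 2, 0, 6, 5]
After 13 (rotate_left(0, 5, k=2)): [7, 3, 2, 0, 4, 1, 6, 5]
After 14 (rotate_left(2, 7, k=2)): [7, 3, 4, 1, 6, 5, 2, 0]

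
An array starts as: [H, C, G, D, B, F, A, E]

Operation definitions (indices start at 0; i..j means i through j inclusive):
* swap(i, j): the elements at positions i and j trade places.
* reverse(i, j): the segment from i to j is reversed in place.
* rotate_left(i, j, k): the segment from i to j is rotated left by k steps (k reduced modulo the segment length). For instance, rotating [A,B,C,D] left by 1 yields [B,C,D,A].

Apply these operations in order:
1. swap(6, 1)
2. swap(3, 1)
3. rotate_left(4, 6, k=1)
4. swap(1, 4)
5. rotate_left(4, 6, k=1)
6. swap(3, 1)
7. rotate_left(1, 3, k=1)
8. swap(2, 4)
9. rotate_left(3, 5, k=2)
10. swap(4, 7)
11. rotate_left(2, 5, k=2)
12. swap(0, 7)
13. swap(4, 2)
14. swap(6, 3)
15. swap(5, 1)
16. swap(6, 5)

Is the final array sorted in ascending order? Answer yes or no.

After 1 (swap(6, 1)): [H, A, G, D, B, F, C, E]
After 2 (swap(3, 1)): [H, D, G, A, B, F, C, E]
After 3 (rotate_left(4, 6, k=1)): [H, D, G, A, F, C, B, E]
After 4 (swap(1, 4)): [H, F, G, A, D, C, B, E]
After 5 (rotate_left(4, 6, k=1)): [H, F, G, A, C, B, D, E]
After 6 (swap(3, 1)): [H, A, G, F, C, B, D, E]
After 7 (rotate_left(1, 3, k=1)): [H, G, F, A, C, B, D, E]
After 8 (swap(2, 4)): [H, G, C, A, F, B, D, E]
After 9 (rotate_left(3, 5, k=2)): [H, G, C, B, A, F, D, E]
After 10 (swap(4, 7)): [H, G, C, B, E, F, D, A]
After 11 (rotate_left(2, 5, k=2)): [H, G, E, F, C, B, D, A]
After 12 (swap(0, 7)): [A, G, E, F, C, B, D, H]
After 13 (swap(4, 2)): [A, G, C, F, E, B, D, H]
After 14 (swap(6, 3)): [A, G, C, D, E, B, F, H]
After 15 (swap(5, 1)): [A, B, C, D, E, G, F, H]
After 16 (swap(6, 5)): [A, B, C, D, E, F, G, H]

Answer: yes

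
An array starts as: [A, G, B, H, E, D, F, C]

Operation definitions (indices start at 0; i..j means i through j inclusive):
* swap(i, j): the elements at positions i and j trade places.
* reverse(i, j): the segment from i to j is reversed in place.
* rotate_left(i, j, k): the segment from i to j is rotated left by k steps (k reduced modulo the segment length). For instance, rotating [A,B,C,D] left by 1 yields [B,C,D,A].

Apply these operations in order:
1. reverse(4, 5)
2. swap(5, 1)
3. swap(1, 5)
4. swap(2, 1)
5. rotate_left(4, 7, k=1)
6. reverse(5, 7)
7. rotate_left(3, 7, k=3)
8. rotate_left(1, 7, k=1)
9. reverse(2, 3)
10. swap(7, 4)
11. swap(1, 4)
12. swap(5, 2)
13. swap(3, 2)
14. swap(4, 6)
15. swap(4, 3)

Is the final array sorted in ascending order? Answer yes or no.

After 1 (reverse(4, 5)): [A, G, B, H, D, E, F, C]
After 2 (swap(5, 1)): [A, E, B, H, D, G, F, C]
After 3 (swap(1, 5)): [A, G, B, H, D, E, F, C]
After 4 (swap(2, 1)): [A, B, G, H, D, E, F, C]
After 5 (rotate_left(4, 7, k=1)): [A, B, G, H, E, F, C, D]
After 6 (reverse(5, 7)): [A, B, G, H, E, D, C, F]
After 7 (rotate_left(3, 7, k=3)): [A, B, G, C, F, H, E, D]
After 8 (rotate_left(1, 7, k=1)): [A, G, C, F, H, E, D, B]
After 9 (reverse(2, 3)): [A, G, F, C, H, E, D, B]
After 10 (swap(7, 4)): [A, G, F, C, B, E, D, H]
After 11 (swap(1, 4)): [A, B, F, C, G, E, D, H]
After 12 (swap(5, 2)): [A, B, E, C, G, F, D, H]
After 13 (swap(3, 2)): [A, B, C, E, G, F, D, H]
After 14 (swap(4, 6)): [A, B, C, E, D, F, G, H]
After 15 (swap(4, 3)): [A, B, C, D, E, F, G, H]

Answer: yes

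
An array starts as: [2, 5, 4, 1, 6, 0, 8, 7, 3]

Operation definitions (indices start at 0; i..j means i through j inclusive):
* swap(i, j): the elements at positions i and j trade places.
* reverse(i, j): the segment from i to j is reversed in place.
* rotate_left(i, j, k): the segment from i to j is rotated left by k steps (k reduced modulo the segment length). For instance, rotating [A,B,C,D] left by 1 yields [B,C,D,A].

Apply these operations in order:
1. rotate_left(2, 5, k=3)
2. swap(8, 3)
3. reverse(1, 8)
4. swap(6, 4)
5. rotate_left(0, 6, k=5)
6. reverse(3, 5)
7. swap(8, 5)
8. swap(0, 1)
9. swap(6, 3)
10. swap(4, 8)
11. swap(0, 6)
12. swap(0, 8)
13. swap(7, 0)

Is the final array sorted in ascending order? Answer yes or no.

Answer: yes

Derivation:
After 1 (rotate_left(2, 5, k=3)): [2, 5, 0, 4, 1, 6, 8, 7, 3]
After 2 (swap(8, 3)): [2, 5, 0, 3, 1, 6, 8, 7, 4]
After 3 (reverse(1, 8)): [2, 4, 7, 8, 6, 1, 3, 0, 5]
After 4 (swap(6, 4)): [2, 4, 7, 8, 3, 1, 6, 0, 5]
After 5 (rotate_left(0, 6, k=5)): [1, 6, 2, 4, 7, 8, 3, 0, 5]
After 6 (reverse(3, 5)): [1, 6, 2, 8, 7, 4, 3, 0, 5]
After 7 (swap(8, 5)): [1, 6, 2, 8, 7, 5, 3, 0, 4]
After 8 (swap(0, 1)): [6, 1, 2, 8, 7, 5, 3, 0, 4]
After 9 (swap(6, 3)): [6, 1, 2, 3, 7, 5, 8, 0, 4]
After 10 (swap(4, 8)): [6, 1, 2, 3, 4, 5, 8, 0, 7]
After 11 (swap(0, 6)): [8, 1, 2, 3, 4, 5, 6, 0, 7]
After 12 (swap(0, 8)): [7, 1, 2, 3, 4, 5, 6, 0, 8]
After 13 (swap(7, 0)): [0, 1, 2, 3, 4, 5, 6, 7, 8]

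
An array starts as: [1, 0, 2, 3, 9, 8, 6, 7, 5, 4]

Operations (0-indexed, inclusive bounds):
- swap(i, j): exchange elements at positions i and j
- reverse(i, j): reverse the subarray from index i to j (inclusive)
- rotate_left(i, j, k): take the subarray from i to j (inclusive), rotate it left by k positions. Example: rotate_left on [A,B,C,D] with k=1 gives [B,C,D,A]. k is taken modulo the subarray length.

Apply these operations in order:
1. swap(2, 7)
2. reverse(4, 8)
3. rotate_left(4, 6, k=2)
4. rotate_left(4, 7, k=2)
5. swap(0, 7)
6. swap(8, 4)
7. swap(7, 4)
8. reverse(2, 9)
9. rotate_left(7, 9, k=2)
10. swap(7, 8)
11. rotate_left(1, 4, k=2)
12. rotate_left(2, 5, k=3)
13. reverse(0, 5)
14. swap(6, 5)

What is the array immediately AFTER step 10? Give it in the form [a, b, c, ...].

Answer: [5, 0, 4, 2, 9, 6, 8, 1, 7, 3]

Derivation:
After 1 (swap(2, 7)): [1, 0, 7, 3, 9, 8, 6, 2, 5, 4]
After 2 (reverse(4, 8)): [1, 0, 7, 3, 5, 2, 6, 8, 9, 4]
After 3 (rotate_left(4, 6, k=2)): [1, 0, 7, 3, 6, 5, 2, 8, 9, 4]
After 4 (rotate_left(4, 7, k=2)): [1, 0, 7, 3, 2, 8, 6, 5, 9, 4]
After 5 (swap(0, 7)): [5, 0, 7, 3, 2, 8, 6, 1, 9, 4]
After 6 (swap(8, 4)): [5, 0, 7, 3, 9, 8, 6, 1, 2, 4]
After 7 (swap(7, 4)): [5, 0, 7, 3, 1, 8, 6, 9, 2, 4]
After 8 (reverse(2, 9)): [5, 0, 4, 2, 9, 6, 8, 1, 3, 7]
After 9 (rotate_left(7, 9, k=2)): [5, 0, 4, 2, 9, 6, 8, 7, 1, 3]
After 10 (swap(7, 8)): [5, 0, 4, 2, 9, 6, 8, 1, 7, 3]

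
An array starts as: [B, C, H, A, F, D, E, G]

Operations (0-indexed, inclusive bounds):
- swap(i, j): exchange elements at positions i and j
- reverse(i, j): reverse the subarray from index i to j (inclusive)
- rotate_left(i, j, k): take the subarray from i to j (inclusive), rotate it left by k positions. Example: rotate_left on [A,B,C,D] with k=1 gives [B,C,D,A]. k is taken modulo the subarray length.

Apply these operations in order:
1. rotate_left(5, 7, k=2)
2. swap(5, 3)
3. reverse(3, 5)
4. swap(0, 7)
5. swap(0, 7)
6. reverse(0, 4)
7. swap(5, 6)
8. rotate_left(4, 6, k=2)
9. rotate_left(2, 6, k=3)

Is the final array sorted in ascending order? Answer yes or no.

Answer: no

Derivation:
After 1 (rotate_left(5, 7, k=2)): [B, C, H, A, F, G, D, E]
After 2 (swap(5, 3)): [B, C, H, G, F, A, D, E]
After 3 (reverse(3, 5)): [B, C, H, A, F, G, D, E]
After 4 (swap(0, 7)): [E, C, H, A, F, G, D, B]
After 5 (swap(0, 7)): [B, C, H, A, F, G, D, E]
After 6 (reverse(0, 4)): [F, A, H, C, B, G, D, E]
After 7 (swap(5, 6)): [F, A, H, C, B, D, G, E]
After 8 (rotate_left(4, 6, k=2)): [F, A, H, C, G, B, D, E]
After 9 (rotate_left(2, 6, k=3)): [F, A, B, D, H, C, G, E]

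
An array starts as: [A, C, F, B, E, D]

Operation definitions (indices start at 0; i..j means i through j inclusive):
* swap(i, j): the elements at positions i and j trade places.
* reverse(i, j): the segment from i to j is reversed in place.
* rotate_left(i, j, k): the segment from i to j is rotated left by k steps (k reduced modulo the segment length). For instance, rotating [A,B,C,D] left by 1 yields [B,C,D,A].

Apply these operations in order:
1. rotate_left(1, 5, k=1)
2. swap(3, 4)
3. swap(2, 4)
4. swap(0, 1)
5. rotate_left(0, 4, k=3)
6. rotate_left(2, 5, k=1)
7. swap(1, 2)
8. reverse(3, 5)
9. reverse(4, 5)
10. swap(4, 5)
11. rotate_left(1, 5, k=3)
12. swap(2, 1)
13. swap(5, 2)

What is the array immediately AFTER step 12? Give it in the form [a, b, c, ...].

After 1 (rotate_left(1, 5, k=1)): [A, F, B, E, D, C]
After 2 (swap(3, 4)): [A, F, B, D, E, C]
After 3 (swap(2, 4)): [A, F, E, D, B, C]
After 4 (swap(0, 1)): [F, A, E, D, B, C]
After 5 (rotate_left(0, 4, k=3)): [D, B, F, A, E, C]
After 6 (rotate_left(2, 5, k=1)): [D, B, A, E, C, F]
After 7 (swap(1, 2)): [D, A, B, E, C, F]
After 8 (reverse(3, 5)): [D, A, B, F, C, E]
After 9 (reverse(4, 5)): [D, A, B, F, E, C]
After 10 (swap(4, 5)): [D, A, B, F, C, E]
After 11 (rotate_left(1, 5, k=3)): [D, C, E, A, B, F]
After 12 (swap(2, 1)): [D, E, C, A, B, F]

Answer: [D, E, C, A, B, F]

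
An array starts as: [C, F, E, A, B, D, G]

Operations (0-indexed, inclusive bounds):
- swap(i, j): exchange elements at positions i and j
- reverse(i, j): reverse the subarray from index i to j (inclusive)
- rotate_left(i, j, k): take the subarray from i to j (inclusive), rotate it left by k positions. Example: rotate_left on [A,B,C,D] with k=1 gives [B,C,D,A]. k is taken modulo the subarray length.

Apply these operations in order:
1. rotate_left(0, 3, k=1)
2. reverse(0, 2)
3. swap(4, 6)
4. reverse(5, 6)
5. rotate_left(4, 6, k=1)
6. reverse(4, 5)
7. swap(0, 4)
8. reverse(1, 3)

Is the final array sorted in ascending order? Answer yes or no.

After 1 (rotate_left(0, 3, k=1)): [F, E, A, C, B, D, G]
After 2 (reverse(0, 2)): [A, E, F, C, B, D, G]
After 3 (swap(4, 6)): [A, E, F, C, G, D, B]
After 4 (reverse(5, 6)): [A, E, F, C, G, B, D]
After 5 (rotate_left(4, 6, k=1)): [A, E, F, C, B, D, G]
After 6 (reverse(4, 5)): [A, E, F, C, D, B, G]
After 7 (swap(0, 4)): [D, E, F, C, A, B, G]
After 8 (reverse(1, 3)): [D, C, F, E, A, B, G]

Answer: no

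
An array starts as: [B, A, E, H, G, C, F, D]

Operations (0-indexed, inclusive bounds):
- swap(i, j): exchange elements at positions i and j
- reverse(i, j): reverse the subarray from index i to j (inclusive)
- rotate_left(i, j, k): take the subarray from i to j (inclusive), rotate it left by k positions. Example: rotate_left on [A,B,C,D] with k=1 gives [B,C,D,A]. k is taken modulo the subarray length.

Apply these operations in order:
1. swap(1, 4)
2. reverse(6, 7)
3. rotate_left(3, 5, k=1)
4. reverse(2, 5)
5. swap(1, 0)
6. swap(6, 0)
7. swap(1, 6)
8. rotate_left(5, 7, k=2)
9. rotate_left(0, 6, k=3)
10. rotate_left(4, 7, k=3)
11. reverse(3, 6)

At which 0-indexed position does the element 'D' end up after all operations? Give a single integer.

Answer: 4

Derivation:
After 1 (swap(1, 4)): [B, G, E, H, A, C, F, D]
After 2 (reverse(6, 7)): [B, G, E, H, A, C, D, F]
After 3 (rotate_left(3, 5, k=1)): [B, G, E, A, C, H, D, F]
After 4 (reverse(2, 5)): [B, G, H, C, A, E, D, F]
After 5 (swap(1, 0)): [G, B, H, C, A, E, D, F]
After 6 (swap(6, 0)): [D, B, H, C, A, E, G, F]
After 7 (swap(1, 6)): [D, G, H, C, A, E, B, F]
After 8 (rotate_left(5, 7, k=2)): [D, G, H, C, A, F, E, B]
After 9 (rotate_left(0, 6, k=3)): [C, A, F, E, D, G, H, B]
After 10 (rotate_left(4, 7, k=3)): [C, A, F, E, B, D, G, H]
After 11 (reverse(3, 6)): [C, A, F, G, D, B, E, H]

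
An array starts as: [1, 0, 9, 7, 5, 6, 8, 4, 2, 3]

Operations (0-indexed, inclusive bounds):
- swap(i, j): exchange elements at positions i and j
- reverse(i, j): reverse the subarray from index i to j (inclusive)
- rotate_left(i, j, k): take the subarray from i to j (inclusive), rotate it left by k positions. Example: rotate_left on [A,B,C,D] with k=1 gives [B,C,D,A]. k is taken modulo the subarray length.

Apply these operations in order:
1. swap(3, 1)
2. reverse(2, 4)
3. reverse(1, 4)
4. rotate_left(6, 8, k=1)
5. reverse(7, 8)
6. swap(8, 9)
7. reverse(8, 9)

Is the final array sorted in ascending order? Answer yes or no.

After 1 (swap(3, 1)): [1, 7, 9, 0, 5, 6, 8, 4, 2, 3]
After 2 (reverse(2, 4)): [1, 7, 5, 0, 9, 6, 8, 4, 2, 3]
After 3 (reverse(1, 4)): [1, 9, 0, 5, 7, 6, 8, 4, 2, 3]
After 4 (rotate_left(6, 8, k=1)): [1, 9, 0, 5, 7, 6, 4, 2, 8, 3]
After 5 (reverse(7, 8)): [1, 9, 0, 5, 7, 6, 4, 8, 2, 3]
After 6 (swap(8, 9)): [1, 9, 0, 5, 7, 6, 4, 8, 3, 2]
After 7 (reverse(8, 9)): [1, 9, 0, 5, 7, 6, 4, 8, 2, 3]

Answer: no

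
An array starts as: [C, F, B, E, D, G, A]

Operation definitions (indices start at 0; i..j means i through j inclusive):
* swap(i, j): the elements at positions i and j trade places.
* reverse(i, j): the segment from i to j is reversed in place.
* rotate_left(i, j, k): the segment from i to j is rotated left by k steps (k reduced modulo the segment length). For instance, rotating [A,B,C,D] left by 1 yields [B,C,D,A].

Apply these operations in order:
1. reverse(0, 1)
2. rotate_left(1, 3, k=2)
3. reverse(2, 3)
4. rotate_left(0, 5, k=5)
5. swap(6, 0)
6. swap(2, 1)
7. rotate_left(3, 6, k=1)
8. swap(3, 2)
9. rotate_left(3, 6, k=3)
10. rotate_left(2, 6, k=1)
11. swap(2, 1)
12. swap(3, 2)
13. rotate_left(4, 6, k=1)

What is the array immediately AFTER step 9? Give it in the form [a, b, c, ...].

After 1 (reverse(0, 1)): [F, C, B, E, D, G, A]
After 2 (rotate_left(1, 3, k=2)): [F, E, C, B, D, G, A]
After 3 (reverse(2, 3)): [F, E, B, C, D, G, A]
After 4 (rotate_left(0, 5, k=5)): [G, F, E, B, C, D, A]
After 5 (swap(6, 0)): [A, F, E, B, C, D, G]
After 6 (swap(2, 1)): [A, E, F, B, C, D, G]
After 7 (rotate_left(3, 6, k=1)): [A, E, F, C, D, G, B]
After 8 (swap(3, 2)): [A, E, C, F, D, G, B]
After 9 (rotate_left(3, 6, k=3)): [A, E, C, B, F, D, G]

Answer: [A, E, C, B, F, D, G]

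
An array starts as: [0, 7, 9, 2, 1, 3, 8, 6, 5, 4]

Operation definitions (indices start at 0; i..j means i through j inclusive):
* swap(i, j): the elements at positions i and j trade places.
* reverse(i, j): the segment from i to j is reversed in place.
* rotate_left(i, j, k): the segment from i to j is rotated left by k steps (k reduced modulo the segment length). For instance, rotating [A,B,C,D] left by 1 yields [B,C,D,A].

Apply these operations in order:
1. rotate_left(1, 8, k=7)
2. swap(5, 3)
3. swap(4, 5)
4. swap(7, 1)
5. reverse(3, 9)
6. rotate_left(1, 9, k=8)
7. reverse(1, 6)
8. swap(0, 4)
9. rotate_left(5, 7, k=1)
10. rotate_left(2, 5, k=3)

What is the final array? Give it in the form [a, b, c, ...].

Answer: [7, 5, 1, 6, 4, 0, 3, 8, 2, 9]

Derivation:
After 1 (rotate_left(1, 8, k=7)): [0, 5, 7, 9, 2, 1, 3, 8, 6, 4]
After 2 (swap(5, 3)): [0, 5, 7, 1, 2, 9, 3, 8, 6, 4]
After 3 (swap(4, 5)): [0, 5, 7, 1, 9, 2, 3, 8, 6, 4]
After 4 (swap(7, 1)): [0, 8, 7, 1, 9, 2, 3, 5, 6, 4]
After 5 (reverse(3, 9)): [0, 8, 7, 4, 6, 5, 3, 2, 9, 1]
After 6 (rotate_left(1, 9, k=8)): [0, 1, 8, 7, 4, 6, 5, 3, 2, 9]
After 7 (reverse(1, 6)): [0, 5, 6, 4, 7, 8, 1, 3, 2, 9]
After 8 (swap(0, 4)): [7, 5, 6, 4, 0, 8, 1, 3, 2, 9]
After 9 (rotate_left(5, 7, k=1)): [7, 5, 6, 4, 0, 1, 3, 8, 2, 9]
After 10 (rotate_left(2, 5, k=3)): [7, 5, 1, 6, 4, 0, 3, 8, 2, 9]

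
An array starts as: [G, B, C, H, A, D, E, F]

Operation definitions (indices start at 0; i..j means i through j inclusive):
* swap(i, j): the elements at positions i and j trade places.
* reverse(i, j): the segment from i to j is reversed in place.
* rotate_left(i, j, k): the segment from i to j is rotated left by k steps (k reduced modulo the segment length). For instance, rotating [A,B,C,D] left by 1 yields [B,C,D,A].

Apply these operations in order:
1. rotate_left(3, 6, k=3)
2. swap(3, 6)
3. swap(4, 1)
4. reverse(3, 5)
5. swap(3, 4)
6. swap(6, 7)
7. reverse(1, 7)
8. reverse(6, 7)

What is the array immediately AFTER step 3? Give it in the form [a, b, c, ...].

After 1 (rotate_left(3, 6, k=3)): [G, B, C, E, H, A, D, F]
After 2 (swap(3, 6)): [G, B, C, D, H, A, E, F]
After 3 (swap(4, 1)): [G, H, C, D, B, A, E, F]

Answer: [G, H, C, D, B, A, E, F]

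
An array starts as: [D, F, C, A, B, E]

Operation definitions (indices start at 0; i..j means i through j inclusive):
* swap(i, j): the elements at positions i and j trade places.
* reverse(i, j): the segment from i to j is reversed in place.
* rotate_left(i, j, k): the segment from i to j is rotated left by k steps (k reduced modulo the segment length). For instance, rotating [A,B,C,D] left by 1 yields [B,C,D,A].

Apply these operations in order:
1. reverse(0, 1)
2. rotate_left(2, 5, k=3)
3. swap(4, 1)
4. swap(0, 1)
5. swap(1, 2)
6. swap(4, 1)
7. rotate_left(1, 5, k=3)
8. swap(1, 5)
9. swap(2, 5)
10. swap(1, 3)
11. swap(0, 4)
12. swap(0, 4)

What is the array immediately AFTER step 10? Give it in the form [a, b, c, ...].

After 1 (reverse(0, 1)): [F, D, C, A, B, E]
After 2 (rotate_left(2, 5, k=3)): [F, D, E, C, A, B]
After 3 (swap(4, 1)): [F, A, E, C, D, B]
After 4 (swap(0, 1)): [A, F, E, C, D, B]
After 5 (swap(1, 2)): [A, E, F, C, D, B]
After 6 (swap(4, 1)): [A, D, F, C, E, B]
After 7 (rotate_left(1, 5, k=3)): [A, E, B, D, F, C]
After 8 (swap(1, 5)): [A, C, B, D, F, E]
After 9 (swap(2, 5)): [A, C, E, D, F, B]
After 10 (swap(1, 3)): [A, D, E, C, F, B]

Answer: [A, D, E, C, F, B]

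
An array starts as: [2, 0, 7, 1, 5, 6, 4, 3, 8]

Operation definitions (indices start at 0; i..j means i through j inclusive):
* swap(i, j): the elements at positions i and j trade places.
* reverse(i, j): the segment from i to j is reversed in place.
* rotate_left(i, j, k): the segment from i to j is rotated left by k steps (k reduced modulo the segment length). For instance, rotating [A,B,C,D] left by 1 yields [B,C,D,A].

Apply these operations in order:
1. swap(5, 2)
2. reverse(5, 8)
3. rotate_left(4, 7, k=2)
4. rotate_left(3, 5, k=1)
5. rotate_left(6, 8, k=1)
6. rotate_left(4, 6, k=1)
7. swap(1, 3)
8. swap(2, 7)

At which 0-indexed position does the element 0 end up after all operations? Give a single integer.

After 1 (swap(5, 2)): [2, 0, 6, 1, 5, 7, 4, 3, 8]
After 2 (reverse(5, 8)): [2, 0, 6, 1, 5, 8, 3, 4, 7]
After 3 (rotate_left(4, 7, k=2)): [2, 0, 6, 1, 3, 4, 5, 8, 7]
After 4 (rotate_left(3, 5, k=1)): [2, 0, 6, 3, 4, 1, 5, 8, 7]
After 5 (rotate_left(6, 8, k=1)): [2, 0, 6, 3, 4, 1, 8, 7, 5]
After 6 (rotate_left(4, 6, k=1)): [2, 0, 6, 3, 1, 8, 4, 7, 5]
After 7 (swap(1, 3)): [2, 3, 6, 0, 1, 8, 4, 7, 5]
After 8 (swap(2, 7)): [2, 3, 7, 0, 1, 8, 4, 6, 5]

Answer: 3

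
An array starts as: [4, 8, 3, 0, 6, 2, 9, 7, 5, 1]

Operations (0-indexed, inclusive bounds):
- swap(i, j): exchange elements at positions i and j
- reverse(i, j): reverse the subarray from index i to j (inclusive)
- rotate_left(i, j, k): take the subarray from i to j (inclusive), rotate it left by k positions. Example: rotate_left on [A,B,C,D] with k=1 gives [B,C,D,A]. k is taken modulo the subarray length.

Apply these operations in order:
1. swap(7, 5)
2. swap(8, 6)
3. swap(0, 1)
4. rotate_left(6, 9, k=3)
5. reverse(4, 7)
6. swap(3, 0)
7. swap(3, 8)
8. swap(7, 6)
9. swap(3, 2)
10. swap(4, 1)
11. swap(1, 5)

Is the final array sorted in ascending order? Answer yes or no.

After 1 (swap(7, 5)): [4, 8, 3, 0, 6, 7, 9, 2, 5, 1]
After 2 (swap(8, 6)): [4, 8, 3, 0, 6, 7, 5, 2, 9, 1]
After 3 (swap(0, 1)): [8, 4, 3, 0, 6, 7, 5, 2, 9, 1]
After 4 (rotate_left(6, 9, k=3)): [8, 4, 3, 0, 6, 7, 1, 5, 2, 9]
After 5 (reverse(4, 7)): [8, 4, 3, 0, 5, 1, 7, 6, 2, 9]
After 6 (swap(3, 0)): [0, 4, 3, 8, 5, 1, 7, 6, 2, 9]
After 7 (swap(3, 8)): [0, 4, 3, 2, 5, 1, 7, 6, 8, 9]
After 8 (swap(7, 6)): [0, 4, 3, 2, 5, 1, 6, 7, 8, 9]
After 9 (swap(3, 2)): [0, 4, 2, 3, 5, 1, 6, 7, 8, 9]
After 10 (swap(4, 1)): [0, 5, 2, 3, 4, 1, 6, 7, 8, 9]
After 11 (swap(1, 5)): [0, 1, 2, 3, 4, 5, 6, 7, 8, 9]

Answer: yes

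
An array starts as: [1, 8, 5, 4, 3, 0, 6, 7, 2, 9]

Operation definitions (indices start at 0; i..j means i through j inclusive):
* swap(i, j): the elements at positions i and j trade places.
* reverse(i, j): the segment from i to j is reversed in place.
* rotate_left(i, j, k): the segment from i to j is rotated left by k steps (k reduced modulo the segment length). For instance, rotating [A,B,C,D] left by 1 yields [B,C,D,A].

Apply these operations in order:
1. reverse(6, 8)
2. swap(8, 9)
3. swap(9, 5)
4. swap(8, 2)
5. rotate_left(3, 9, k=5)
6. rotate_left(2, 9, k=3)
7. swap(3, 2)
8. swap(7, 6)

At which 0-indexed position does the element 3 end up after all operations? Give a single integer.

After 1 (reverse(6, 8)): [1, 8, 5, 4, 3, 0, 2, 7, 6, 9]
After 2 (swap(8, 9)): [1, 8, 5, 4, 3, 0, 2, 7, 9, 6]
After 3 (swap(9, 5)): [1, 8, 5, 4, 3, 6, 2, 7, 9, 0]
After 4 (swap(8, 2)): [1, 8, 9, 4, 3, 6, 2, 7, 5, 0]
After 5 (rotate_left(3, 9, k=5)): [1, 8, 9, 5, 0, 4, 3, 6, 2, 7]
After 6 (rotate_left(2, 9, k=3)): [1, 8, 4, 3, 6, 2, 7, 9, 5, 0]
After 7 (swap(3, 2)): [1, 8, 3, 4, 6, 2, 7, 9, 5, 0]
After 8 (swap(7, 6)): [1, 8, 3, 4, 6, 2, 9, 7, 5, 0]

Answer: 2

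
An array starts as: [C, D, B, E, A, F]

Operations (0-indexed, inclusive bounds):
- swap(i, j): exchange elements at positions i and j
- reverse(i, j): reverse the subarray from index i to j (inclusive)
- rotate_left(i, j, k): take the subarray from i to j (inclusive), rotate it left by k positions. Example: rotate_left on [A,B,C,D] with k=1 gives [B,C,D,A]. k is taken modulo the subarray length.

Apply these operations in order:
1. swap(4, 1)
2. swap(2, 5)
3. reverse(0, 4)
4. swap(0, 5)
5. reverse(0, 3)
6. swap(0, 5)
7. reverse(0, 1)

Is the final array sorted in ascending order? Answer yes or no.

Answer: no

Derivation:
After 1 (swap(4, 1)): [C, A, B, E, D, F]
After 2 (swap(2, 5)): [C, A, F, E, D, B]
After 3 (reverse(0, 4)): [D, E, F, A, C, B]
After 4 (swap(0, 5)): [B, E, F, A, C, D]
After 5 (reverse(0, 3)): [A, F, E, B, C, D]
After 6 (swap(0, 5)): [D, F, E, B, C, A]
After 7 (reverse(0, 1)): [F, D, E, B, C, A]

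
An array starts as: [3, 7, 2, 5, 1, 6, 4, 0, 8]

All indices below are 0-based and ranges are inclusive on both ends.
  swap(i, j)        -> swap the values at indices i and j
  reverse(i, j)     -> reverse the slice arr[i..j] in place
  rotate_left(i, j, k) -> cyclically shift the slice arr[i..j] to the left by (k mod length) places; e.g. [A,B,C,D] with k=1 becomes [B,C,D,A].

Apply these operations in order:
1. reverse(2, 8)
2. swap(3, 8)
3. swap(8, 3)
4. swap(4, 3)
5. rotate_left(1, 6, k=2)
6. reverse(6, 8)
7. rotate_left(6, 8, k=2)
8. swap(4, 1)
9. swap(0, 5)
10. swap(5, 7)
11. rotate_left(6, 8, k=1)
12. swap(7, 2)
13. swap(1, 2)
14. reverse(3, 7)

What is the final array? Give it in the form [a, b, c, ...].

Answer: [7, 5, 1, 0, 3, 2, 4, 6, 8]

Derivation:
After 1 (reverse(2, 8)): [3, 7, 8, 0, 4, 6, 1, 5, 2]
After 2 (swap(3, 8)): [3, 7, 8, 2, 4, 6, 1, 5, 0]
After 3 (swap(8, 3)): [3, 7, 8, 0, 4, 6, 1, 5, 2]
After 4 (swap(4, 3)): [3, 7, 8, 4, 0, 6, 1, 5, 2]
After 5 (rotate_left(1, 6, k=2)): [3, 4, 0, 6, 1, 7, 8, 5, 2]
After 6 (reverse(6, 8)): [3, 4, 0, 6, 1, 7, 2, 5, 8]
After 7 (rotate_left(6, 8, k=2)): [3, 4, 0, 6, 1, 7, 8, 2, 5]
After 8 (swap(4, 1)): [3, 1, 0, 6, 4, 7, 8, 2, 5]
After 9 (swap(0, 5)): [7, 1, 0, 6, 4, 3, 8, 2, 5]
After 10 (swap(5, 7)): [7, 1, 0, 6, 4, 2, 8, 3, 5]
After 11 (rotate_left(6, 8, k=1)): [7, 1, 0, 6, 4, 2, 3, 5, 8]
After 12 (swap(7, 2)): [7, 1, 5, 6, 4, 2, 3, 0, 8]
After 13 (swap(1, 2)): [7, 5, 1, 6, 4, 2, 3, 0, 8]
After 14 (reverse(3, 7)): [7, 5, 1, 0, 3, 2, 4, 6, 8]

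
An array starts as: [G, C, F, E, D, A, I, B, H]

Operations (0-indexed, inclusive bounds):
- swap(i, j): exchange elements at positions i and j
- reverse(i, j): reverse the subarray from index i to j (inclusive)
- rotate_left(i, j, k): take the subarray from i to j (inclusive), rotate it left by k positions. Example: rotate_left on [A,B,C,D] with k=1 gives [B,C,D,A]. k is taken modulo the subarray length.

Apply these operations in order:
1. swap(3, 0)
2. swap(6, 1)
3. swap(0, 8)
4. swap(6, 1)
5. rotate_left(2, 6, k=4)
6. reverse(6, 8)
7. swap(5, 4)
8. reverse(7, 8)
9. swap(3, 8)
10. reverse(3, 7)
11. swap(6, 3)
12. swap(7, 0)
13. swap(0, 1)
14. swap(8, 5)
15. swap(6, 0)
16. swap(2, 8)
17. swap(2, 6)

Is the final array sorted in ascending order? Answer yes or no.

Answer: yes

Derivation:
After 1 (swap(3, 0)): [E, C, F, G, D, A, I, B, H]
After 2 (swap(6, 1)): [E, I, F, G, D, A, C, B, H]
After 3 (swap(0, 8)): [H, I, F, G, D, A, C, B, E]
After 4 (swap(6, 1)): [H, C, F, G, D, A, I, B, E]
After 5 (rotate_left(2, 6, k=4)): [H, C, I, F, G, D, A, B, E]
After 6 (reverse(6, 8)): [H, C, I, F, G, D, E, B, A]
After 7 (swap(5, 4)): [H, C, I, F, D, G, E, B, A]
After 8 (reverse(7, 8)): [H, C, I, F, D, G, E, A, B]
After 9 (swap(3, 8)): [H, C, I, B, D, G, E, A, F]
After 10 (reverse(3, 7)): [H, C, I, A, E, G, D, B, F]
After 11 (swap(6, 3)): [H, C, I, D, E, G, A, B, F]
After 12 (swap(7, 0)): [B, C, I, D, E, G, A, H, F]
After 13 (swap(0, 1)): [C, B, I, D, E, G, A, H, F]
After 14 (swap(8, 5)): [C, B, I, D, E, F, A, H, G]
After 15 (swap(6, 0)): [A, B, I, D, E, F, C, H, G]
After 16 (swap(2, 8)): [A, B, G, D, E, F, C, H, I]
After 17 (swap(2, 6)): [A, B, C, D, E, F, G, H, I]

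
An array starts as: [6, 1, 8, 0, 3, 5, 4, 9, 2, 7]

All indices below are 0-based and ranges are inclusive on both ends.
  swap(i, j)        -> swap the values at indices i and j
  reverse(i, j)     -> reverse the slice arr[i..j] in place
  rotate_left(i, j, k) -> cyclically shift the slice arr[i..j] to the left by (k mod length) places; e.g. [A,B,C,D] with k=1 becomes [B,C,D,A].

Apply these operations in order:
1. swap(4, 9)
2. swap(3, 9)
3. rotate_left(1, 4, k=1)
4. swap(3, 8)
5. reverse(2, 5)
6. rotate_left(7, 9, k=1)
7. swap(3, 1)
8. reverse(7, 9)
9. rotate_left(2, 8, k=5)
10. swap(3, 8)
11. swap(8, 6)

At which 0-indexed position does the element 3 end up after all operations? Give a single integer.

Answer: 7

Derivation:
After 1 (swap(4, 9)): [6, 1, 8, 0, 7, 5, 4, 9, 2, 3]
After 2 (swap(3, 9)): [6, 1, 8, 3, 7, 5, 4, 9, 2, 0]
After 3 (rotate_left(1, 4, k=1)): [6, 8, 3, 7, 1, 5, 4, 9, 2, 0]
After 4 (swap(3, 8)): [6, 8, 3, 2, 1, 5, 4, 9, 7, 0]
After 5 (reverse(2, 5)): [6, 8, 5, 1, 2, 3, 4, 9, 7, 0]
After 6 (rotate_left(7, 9, k=1)): [6, 8, 5, 1, 2, 3, 4, 7, 0, 9]
After 7 (swap(3, 1)): [6, 1, 5, 8, 2, 3, 4, 7, 0, 9]
After 8 (reverse(7, 9)): [6, 1, 5, 8, 2, 3, 4, 9, 0, 7]
After 9 (rotate_left(2, 8, k=5)): [6, 1, 9, 0, 5, 8, 2, 3, 4, 7]
After 10 (swap(3, 8)): [6, 1, 9, 4, 5, 8, 2, 3, 0, 7]
After 11 (swap(8, 6)): [6, 1, 9, 4, 5, 8, 0, 3, 2, 7]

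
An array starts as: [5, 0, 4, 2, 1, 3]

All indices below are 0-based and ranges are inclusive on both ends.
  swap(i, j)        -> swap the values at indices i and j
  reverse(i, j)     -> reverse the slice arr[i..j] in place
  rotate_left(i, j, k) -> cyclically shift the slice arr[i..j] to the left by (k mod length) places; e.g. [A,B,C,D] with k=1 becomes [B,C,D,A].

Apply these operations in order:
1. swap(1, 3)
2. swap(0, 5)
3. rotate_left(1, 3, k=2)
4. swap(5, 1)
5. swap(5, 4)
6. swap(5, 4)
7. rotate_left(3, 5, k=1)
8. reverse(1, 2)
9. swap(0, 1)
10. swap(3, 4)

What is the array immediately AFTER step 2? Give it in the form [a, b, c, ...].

After 1 (swap(1, 3)): [5, 2, 4, 0, 1, 3]
After 2 (swap(0, 5)): [3, 2, 4, 0, 1, 5]

Answer: [3, 2, 4, 0, 1, 5]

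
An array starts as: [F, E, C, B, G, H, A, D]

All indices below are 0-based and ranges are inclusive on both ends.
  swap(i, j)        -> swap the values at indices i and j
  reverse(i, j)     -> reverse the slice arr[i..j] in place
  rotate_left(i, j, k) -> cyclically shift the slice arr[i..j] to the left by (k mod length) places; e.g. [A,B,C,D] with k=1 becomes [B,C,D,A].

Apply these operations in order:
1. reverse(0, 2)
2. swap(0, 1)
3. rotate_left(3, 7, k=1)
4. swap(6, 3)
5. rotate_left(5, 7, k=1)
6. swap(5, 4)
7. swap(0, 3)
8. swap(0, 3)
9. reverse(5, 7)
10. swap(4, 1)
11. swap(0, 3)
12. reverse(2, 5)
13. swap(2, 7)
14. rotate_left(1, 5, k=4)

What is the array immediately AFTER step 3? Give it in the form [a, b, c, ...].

After 1 (reverse(0, 2)): [C, E, F, B, G, H, A, D]
After 2 (swap(0, 1)): [E, C, F, B, G, H, A, D]
After 3 (rotate_left(3, 7, k=1)): [E, C, F, G, H, A, D, B]

Answer: [E, C, F, G, H, A, D, B]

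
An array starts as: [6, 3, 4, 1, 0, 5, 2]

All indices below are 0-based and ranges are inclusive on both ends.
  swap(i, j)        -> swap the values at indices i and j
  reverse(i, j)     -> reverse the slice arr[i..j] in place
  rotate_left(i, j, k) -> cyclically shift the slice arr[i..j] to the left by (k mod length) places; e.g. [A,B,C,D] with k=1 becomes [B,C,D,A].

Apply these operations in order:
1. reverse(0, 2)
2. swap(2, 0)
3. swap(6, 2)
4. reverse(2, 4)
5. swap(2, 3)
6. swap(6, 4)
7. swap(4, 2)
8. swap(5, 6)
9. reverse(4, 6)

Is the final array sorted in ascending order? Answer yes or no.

After 1 (reverse(0, 2)): [4, 3, 6, 1, 0, 5, 2]
After 2 (swap(2, 0)): [6, 3, 4, 1, 0, 5, 2]
After 3 (swap(6, 2)): [6, 3, 2, 1, 0, 5, 4]
After 4 (reverse(2, 4)): [6, 3, 0, 1, 2, 5, 4]
After 5 (swap(2, 3)): [6, 3, 1, 0, 2, 5, 4]
After 6 (swap(6, 4)): [6, 3, 1, 0, 4, 5, 2]
After 7 (swap(4, 2)): [6, 3, 4, 0, 1, 5, 2]
After 8 (swap(5, 6)): [6, 3, 4, 0, 1, 2, 5]
After 9 (reverse(4, 6)): [6, 3, 4, 0, 5, 2, 1]

Answer: no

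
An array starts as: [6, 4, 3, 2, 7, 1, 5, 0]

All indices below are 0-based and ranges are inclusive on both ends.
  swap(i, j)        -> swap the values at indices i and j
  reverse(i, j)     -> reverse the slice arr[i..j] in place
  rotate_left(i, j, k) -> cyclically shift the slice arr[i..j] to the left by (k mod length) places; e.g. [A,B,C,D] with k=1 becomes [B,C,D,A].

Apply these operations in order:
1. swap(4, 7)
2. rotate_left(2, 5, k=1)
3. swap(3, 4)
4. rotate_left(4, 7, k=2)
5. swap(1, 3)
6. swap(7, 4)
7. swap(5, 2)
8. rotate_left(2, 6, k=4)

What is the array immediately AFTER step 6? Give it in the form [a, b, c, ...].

Answer: [6, 1, 2, 4, 3, 7, 0, 5]

Derivation:
After 1 (swap(4, 7)): [6, 4, 3, 2, 0, 1, 5, 7]
After 2 (rotate_left(2, 5, k=1)): [6, 4, 2, 0, 1, 3, 5, 7]
After 3 (swap(3, 4)): [6, 4, 2, 1, 0, 3, 5, 7]
After 4 (rotate_left(4, 7, k=2)): [6, 4, 2, 1, 5, 7, 0, 3]
After 5 (swap(1, 3)): [6, 1, 2, 4, 5, 7, 0, 3]
After 6 (swap(7, 4)): [6, 1, 2, 4, 3, 7, 0, 5]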